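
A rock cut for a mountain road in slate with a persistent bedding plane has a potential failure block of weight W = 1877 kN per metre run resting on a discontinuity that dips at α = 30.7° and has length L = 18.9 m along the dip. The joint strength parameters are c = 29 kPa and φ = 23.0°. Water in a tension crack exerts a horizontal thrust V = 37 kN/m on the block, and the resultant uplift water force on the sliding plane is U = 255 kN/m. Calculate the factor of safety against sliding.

FS = 1.13

Resolving the block weight along and normal to the plane and applying the Mohr–Coulomb strength on the joint:
N' = W cosα − U − V sinα = 1877·cos30.7° − 255 − 37·sin30.7° = 1340.1 kN/m
Driving force T = W sinα + V cosα = 1877·sin30.7° + 37·cos30.7° = 990.1 kN/m
Resisting force R = c·L + N'·tanφ = 29·18.9 + 1340.1·tan23.0° = 548.1 + 568.8 = 1116.9 kN/m
FS = R / T = 1116.9 / 990.1 = 1.128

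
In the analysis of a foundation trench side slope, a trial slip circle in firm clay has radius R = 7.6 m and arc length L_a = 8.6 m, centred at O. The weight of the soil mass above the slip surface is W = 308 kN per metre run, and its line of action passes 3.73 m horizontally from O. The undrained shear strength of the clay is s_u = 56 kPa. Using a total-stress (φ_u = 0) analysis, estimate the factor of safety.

FS = 3.19

Taking moments about the centre O, the resisting moment is provided by the undrained shear strength acting along the arc:
M_R = s_u·L_a·R = 56·8.60·7.6 = 3660.2 kN·m/m
M_D = W·d = 308·3.73 = 1148.8 kN·m/m
FS = M_R / M_D = 3660.2 / 1148.8 = 3.186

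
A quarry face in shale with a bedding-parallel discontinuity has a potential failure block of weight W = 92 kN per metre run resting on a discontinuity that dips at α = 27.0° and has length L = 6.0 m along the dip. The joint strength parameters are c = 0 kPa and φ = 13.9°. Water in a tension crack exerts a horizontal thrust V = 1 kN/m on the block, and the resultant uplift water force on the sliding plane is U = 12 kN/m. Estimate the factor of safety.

FS = 0.40

Resolving the block weight along and normal to the plane and applying the Mohr–Coulomb strength on the joint:
N' = W cosα − U − V sinα = 92·cos27.0° − 12 − 1·sin27.0° = 69.5 kN/m
Driving force T = W sinα + V cosα = 92·sin27.0° + 1·cos27.0° = 42.7 kN/m
Resisting force R = c·L + N'·tanφ = 0·6.0 + 69.5·tan13.9° = 0.0 + 17.2 = 17.2 kN/m
FS = R / T = 17.2 / 42.7 = 0.403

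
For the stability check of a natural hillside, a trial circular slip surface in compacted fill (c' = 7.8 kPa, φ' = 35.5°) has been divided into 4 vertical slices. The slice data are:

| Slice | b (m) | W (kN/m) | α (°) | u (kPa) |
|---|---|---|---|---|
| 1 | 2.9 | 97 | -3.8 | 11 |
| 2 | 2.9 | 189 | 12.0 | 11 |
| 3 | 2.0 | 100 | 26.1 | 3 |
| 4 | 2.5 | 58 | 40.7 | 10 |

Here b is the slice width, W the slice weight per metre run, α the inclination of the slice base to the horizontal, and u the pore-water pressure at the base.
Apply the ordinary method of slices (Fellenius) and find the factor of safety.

Ordinary method of slices: FS = Σ[c'·Δl_i + (W_i cosα_i − u_i·Δl_i)·tanφ'] / Σ W_i sinα_i, with Δl_i = b_i / cosα_i.
Slice 1: Δl = 2.9/cos(-3.8°) = 2.906 m; N'_1 = 97·cos(-3.8°) − 11·2.906 = 64.8; c'Δl = 22.67; W sinα = -6.4
Slice 2: Δl = 2.9/cos12.0° = 2.965 m; N'_2 = 189·cos12.0° − 11·2.965 = 152.3; c'Δl = 23.13; W sinα = 39.3
Slice 3: Δl = 2.0/cos26.1° = 2.227 m; N'_3 = 100·cos26.1° − 3·2.227 = 83.1; c'Δl = 17.37; W sinα = 44.0
Slice 4: Δl = 2.5/cos40.7° = 3.298 m; N'_4 = 58·cos40.7° − 10·3.298 = 11.0; c'Δl = 25.72; W sinα = 37.8
Σc'Δl = 88.9 kN/m; ΣN' = 311.2 kN/m; ΣW sinα = 114.7 kN/m
Resisting = 88.9 + 311.2·tan35.5° = 88.9 + 222.0 = 310.9 kN/m
FS = 310.9 / 114.7 = 2.711

FS = 2.71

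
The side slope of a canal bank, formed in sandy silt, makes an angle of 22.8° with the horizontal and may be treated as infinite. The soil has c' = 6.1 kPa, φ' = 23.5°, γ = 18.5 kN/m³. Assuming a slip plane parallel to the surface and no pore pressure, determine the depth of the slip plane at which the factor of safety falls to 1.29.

z = 3.61 m

Setting FS = 1.29 in FS = [c' + γz cos²β tanφ'] / [γz sinβ cosβ] and solving for z:
z = c' / [γ cosβ (FS·sinβ − cosβ·tanφ')]
  = 6.1 / [18.5·cos22.8°·(1.29·sin22.8° − cos22.8°·tan23.5°)]
  = 6.1 / [18.5·0.9219·(1.29·0.3875 − 0.9219·0.4348)]
  = 6.1 / 1.6894 = 3.611 m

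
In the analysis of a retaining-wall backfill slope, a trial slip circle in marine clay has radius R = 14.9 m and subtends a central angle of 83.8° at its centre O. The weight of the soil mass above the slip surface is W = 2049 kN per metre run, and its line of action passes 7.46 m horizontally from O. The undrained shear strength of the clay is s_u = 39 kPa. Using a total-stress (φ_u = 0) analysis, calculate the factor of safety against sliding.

FS = 0.83

Taking moments about the centre O, the resisting moment is provided by the undrained shear strength acting along the arc:
Arc length L_a = R·θ = 14.9·(83.8°·π/180) = 14.9·1.4626 = 21.79 m
M_R = s_u·L_a·R = 39·21.79·14.9 = 12663.6 kN·m/m
M_D = W·d = 2049·7.46 = 15285.5 kN·m/m
FS = M_R / M_D = 12663.6 / 15285.5 = 0.828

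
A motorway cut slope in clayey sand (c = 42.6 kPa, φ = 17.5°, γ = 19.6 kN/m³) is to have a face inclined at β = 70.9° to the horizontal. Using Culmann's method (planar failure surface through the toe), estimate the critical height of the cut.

H_c = 19.40 m

Culmann's analysis gives the critical failure plane at α_cr = (β + φ)/2 = (70.9 + 17.5)/2 = 44.2°, and the critical height
H_c = (4c/γ) · sinβ cosφ / [1 − cos(β − φ)]
    = (4·42.6/19.6) · sin70.9°·cos17.5° / [1 − cos(53.4°)]
    = 8.694 · 0.9449·0.9537 / [1 − 0.5962]
    = 8.694 · 0.9012 / 0.4038
    = 19.40 m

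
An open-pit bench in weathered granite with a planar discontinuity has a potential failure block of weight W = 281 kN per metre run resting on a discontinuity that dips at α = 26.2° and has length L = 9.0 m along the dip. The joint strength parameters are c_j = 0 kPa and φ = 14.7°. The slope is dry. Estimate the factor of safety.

Resolving the block weight along and normal to the plane and applying the Mohr–Coulomb strength on the joint:
N' = W cosα = 281·cos26.2° = 252.1 kN/m
Driving force T = W sinα = 281·sin26.2° = 124.1 kN/m
Resisting force R = c_j·L + N'·tanφ = 0·9.0 + 252.1·tan14.7° = 0.0 + 66.1 = 66.1 kN/m
FS = R / T = 66.1 / 124.1 = 0.533

FS = 0.53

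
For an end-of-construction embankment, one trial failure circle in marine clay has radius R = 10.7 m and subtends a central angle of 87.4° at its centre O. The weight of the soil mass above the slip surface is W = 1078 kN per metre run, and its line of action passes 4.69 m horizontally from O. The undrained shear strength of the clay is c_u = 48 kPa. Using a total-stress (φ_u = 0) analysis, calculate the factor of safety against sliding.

FS = 1.66

Taking moments about the centre O, the resisting moment is provided by the undrained shear strength acting along the arc:
Arc length L_a = R·θ = 10.7·(87.4°·π/180) = 10.7·1.5254 = 16.32 m
M_R = c_u·L_a·R = 48·16.32·10.7 = 8383.0 kN·m/m
M_D = W·d = 1078·4.69 = 5055.8 kN·m/m
FS = M_R / M_D = 8383.0 / 5055.8 = 1.658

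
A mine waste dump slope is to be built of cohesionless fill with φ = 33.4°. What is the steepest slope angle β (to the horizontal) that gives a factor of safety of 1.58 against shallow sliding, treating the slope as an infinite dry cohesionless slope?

β = 22.7°

For an infinite dry cohesionless slope FS = tanφ/tanβ, so tanβ = tanφ / FS.
tanβ = tan33.4° / 1.58 = 0.6594 / 1.58 = 0.4173
β = arctan(0.4173) = 22.65°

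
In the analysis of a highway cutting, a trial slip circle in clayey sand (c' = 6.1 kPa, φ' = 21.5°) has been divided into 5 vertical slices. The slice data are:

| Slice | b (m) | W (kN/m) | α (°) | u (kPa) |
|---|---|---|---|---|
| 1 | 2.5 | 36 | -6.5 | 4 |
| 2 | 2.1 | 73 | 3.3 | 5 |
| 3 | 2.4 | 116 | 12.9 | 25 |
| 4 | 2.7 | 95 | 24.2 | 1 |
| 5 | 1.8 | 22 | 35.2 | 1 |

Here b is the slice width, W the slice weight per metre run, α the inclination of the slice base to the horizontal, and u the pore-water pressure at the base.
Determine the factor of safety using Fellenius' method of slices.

FS = 2.17

Ordinary method of slices: FS = Σ[c'·Δl_i + (W_i cosα_i − u_i·Δl_i)·tanφ'] / Σ W_i sinα_i, with Δl_i = b_i / cosα_i.
Slice 1: Δl = 2.5/cos(-6.5°) = 2.516 m; N'_1 = 36·cos(-6.5°) − 4·2.516 = 25.7; c'Δl = 15.35; W sinα = -4.1
Slice 2: Δl = 2.1/cos3.3° = 2.103 m; N'_2 = 73·cos3.3° − 5·2.103 = 62.4; c'Δl = 12.83; W sinα = 4.2
Slice 3: Δl = 2.4/cos12.9° = 2.462 m; N'_3 = 116·cos12.9° − 25·2.462 = 51.5; c'Δl = 15.02; W sinα = 25.9
Slice 4: Δl = 2.7/cos24.2° = 2.960 m; N'_4 = 95·cos24.2° − 1·2.960 = 83.7; c'Δl = 18.06; W sinα = 38.9
Slice 5: Δl = 1.8/cos35.2° = 2.203 m; N'_5 = 22·cos35.2° − 1·2.203 = 15.8; c'Δl = 13.44; W sinα = 12.7
Σc'Δl = 74.7 kN/m; ΣN' = 239.0 kN/m; ΣW sinα = 77.6 kN/m
Resisting = 74.7 + 239.0·tan21.5° = 74.7 + 94.2 = 168.9 kN/m
FS = 168.9 / 77.6 = 2.175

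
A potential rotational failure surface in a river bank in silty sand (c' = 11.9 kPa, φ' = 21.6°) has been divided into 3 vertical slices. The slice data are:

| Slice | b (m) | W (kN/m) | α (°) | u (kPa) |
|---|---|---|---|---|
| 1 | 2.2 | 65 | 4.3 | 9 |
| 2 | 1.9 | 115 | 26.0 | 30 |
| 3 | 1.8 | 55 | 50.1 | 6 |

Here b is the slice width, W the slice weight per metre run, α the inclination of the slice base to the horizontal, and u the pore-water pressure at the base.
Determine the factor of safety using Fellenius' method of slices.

FS = 1.29

Ordinary method of slices: FS = Σ[c'·Δl_i + (W_i cosα_i − u_i·Δl_i)·tanφ'] / Σ W_i sinα_i, with Δl_i = b_i / cosα_i.
Slice 1: Δl = 2.2/cos4.3° = 2.206 m; N'_1 = 65·cos4.3° − 9·2.206 = 45.0; c'Δl = 26.25; W sinα = 4.9
Slice 2: Δl = 1.9/cos26.0° = 2.114 m; N'_2 = 115·cos26.0° − 30·2.114 = 39.9; c'Δl = 25.16; W sinα = 50.4
Slice 3: Δl = 1.8/cos50.1° = 2.806 m; N'_3 = 55·cos50.1° − 6·2.806 = 18.4; c'Δl = 33.39; W sinα = 42.2
Σc'Δl = 84.8 kN/m; ΣN' = 103.3 kN/m; ΣW sinα = 97.5 kN/m
Resisting = 84.8 + 103.3·tan21.6° = 84.8 + 40.9 = 125.7 kN/m
FS = 125.7 / 97.5 = 1.290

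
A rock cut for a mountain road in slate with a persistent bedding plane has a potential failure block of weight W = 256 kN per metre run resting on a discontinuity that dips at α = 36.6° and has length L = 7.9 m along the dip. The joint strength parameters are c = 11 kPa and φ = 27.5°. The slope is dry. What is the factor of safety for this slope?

FS = 1.27

Resolving the block weight along and normal to the plane and applying the Mohr–Coulomb strength on the joint:
N' = W cosα = 256·cos36.6° = 205.5 kN/m
Driving force T = W sinα = 256·sin36.6° = 152.6 kN/m
Resisting force R = c·L + N'·tanφ = 11·7.9 + 205.5·tan27.5° = 86.9 + 107.0 = 193.9 kN/m
FS = R / T = 193.9 / 152.6 = 1.270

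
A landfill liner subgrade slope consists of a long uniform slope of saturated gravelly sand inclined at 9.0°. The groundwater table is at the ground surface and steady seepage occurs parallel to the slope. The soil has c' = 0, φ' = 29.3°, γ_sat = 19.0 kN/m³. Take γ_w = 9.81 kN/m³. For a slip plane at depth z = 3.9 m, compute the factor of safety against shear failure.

With seepage parallel to the slope and the water table at the surface, the effective normal stress on the slip plane uses the buoyant unit weight γ' = γ_sat − γ_w while the driving shear stress uses γ_sat:
FS = [c' + γ' z cos²β tanφ'] / [γ_sat z sinβ cosβ]
(For c' = 0 this reduces to FS = (γ'/γ_sat)·tanφ'/tanβ.)
γ' = 19.0 − 9.81 = 9.19 kN/m³
Numerator = 0.0 + 9.19·3.9·cos²9.0°·tan29.3° = 0.0 + 9.19·3.9·0.9755·0.5612 = 19.621 kPa
Denominator = 19.0·3.9·sin9.0°·cos9.0° = 19.0·3.9·0.1564·0.9877 = 11.449 kPa
FS = 19.621 / 11.449 = 1.714

FS = 1.71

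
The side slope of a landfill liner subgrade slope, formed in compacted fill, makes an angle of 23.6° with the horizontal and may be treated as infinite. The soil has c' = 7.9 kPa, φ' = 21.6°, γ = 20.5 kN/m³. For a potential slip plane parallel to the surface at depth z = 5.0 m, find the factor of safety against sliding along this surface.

FS = 1.12

For an infinite slope with a slip plane parallel to the surface (no pore pressure): FS = [c' + γz cos²β tanφ'] / [γz sinβ cosβ].
γz = 20.5·5.0 = 102.50 kN/m²
Numerator = 7.9 + 102.50·cos²23.6°·tan21.6° = 7.9 + 102.50·0.8397·0.3959 = 41.978 kPa
Denominator = 102.50·sin23.6°·cos23.6° = 102.50·0.4003·0.9164 = 37.604 kPa
FS = 41.978 / 37.604 = 1.116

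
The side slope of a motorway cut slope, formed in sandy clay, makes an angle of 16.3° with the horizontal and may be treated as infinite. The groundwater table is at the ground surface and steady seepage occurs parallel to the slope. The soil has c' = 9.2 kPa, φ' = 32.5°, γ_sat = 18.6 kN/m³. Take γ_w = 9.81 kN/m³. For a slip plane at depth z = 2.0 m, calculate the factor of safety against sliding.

With seepage parallel to the slope and the water table at the surface, the effective normal stress on the slip plane uses the buoyant unit weight γ' = γ_sat − γ_w while the driving shear stress uses γ_sat:
FS = [c' + γ' z cos²β tanφ'] / [γ_sat z sinβ cosβ]
γ' = 18.6 − 9.81 = 8.79 kN/m³
Numerator = 9.2 + 8.79·2.0·cos²16.3°·tan32.5° = 9.2 + 8.79·2.0·0.9212·0.6371 = 19.517 kPa
Denominator = 18.6·2.0·sin16.3°·cos16.3° = 18.6·2.0·0.2807·0.9598 = 10.021 kPa
FS = 19.517 / 10.021 = 1.948

FS = 1.95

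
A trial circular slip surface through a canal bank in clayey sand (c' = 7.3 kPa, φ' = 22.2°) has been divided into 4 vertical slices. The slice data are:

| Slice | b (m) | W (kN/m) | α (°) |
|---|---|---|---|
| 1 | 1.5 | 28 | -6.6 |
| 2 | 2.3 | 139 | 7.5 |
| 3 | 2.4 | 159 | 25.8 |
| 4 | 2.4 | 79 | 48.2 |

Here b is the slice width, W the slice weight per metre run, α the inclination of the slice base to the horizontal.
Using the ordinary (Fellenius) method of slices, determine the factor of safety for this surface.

Ordinary method of slices: FS = Σ[c'·Δl_i + (W_i cosα_i)·tanφ'] / Σ W_i sinα_i, with Δl_i = b_i / cosα_i.
Slice 1: Δl = 1.5/cos(-6.6°) = 1.510 m; N'_1 = 28·cos(-6.6°) = 27.8; c'Δl = 11.02; W sinα = -3.2
Slice 2: Δl = 2.3/cos7.5° = 2.320 m; N'_2 = 139·cos7.5° = 137.8; c'Δl = 16.93; W sinα = 18.1
Slice 3: Δl = 2.4/cos25.8° = 2.666 m; N'_3 = 159·cos25.8° = 143.2; c'Δl = 19.46; W sinα = 69.2
Slice 4: Δl = 2.4/cos48.2° = 3.601 m; N'_4 = 79·cos48.2° = 52.7; c'Δl = 26.29; W sinα = 58.9
Σc'Δl = 73.7 kN/m; ΣN' = 361.4 kN/m; ΣW sinα = 143.0 kN/m
Resisting = 73.7 + 361.4·tan22.2° = 73.7 + 147.5 = 221.2 kN/m
FS = 221.2 / 143.0 = 1.547

FS = 1.55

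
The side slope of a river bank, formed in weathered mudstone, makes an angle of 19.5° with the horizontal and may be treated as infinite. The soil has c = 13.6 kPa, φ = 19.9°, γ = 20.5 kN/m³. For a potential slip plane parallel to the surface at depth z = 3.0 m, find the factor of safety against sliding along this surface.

For an infinite slope with a slip plane parallel to the surface (no pore pressure): FS = [c + γz cos²β tanφ] / [γz sinβ cosβ].
γz = 20.5·3.0 = 61.50 kN/m²
Numerator = 13.6 + 61.50·cos²19.5°·tan19.9° = 13.6 + 61.50·0.8886·0.3620 = 33.382 kPa
Denominator = 61.50·sin19.5°·cos19.5° = 61.50·0.3338·0.9426 = 19.352 kPa
FS = 33.382 / 19.352 = 1.725

FS = 1.73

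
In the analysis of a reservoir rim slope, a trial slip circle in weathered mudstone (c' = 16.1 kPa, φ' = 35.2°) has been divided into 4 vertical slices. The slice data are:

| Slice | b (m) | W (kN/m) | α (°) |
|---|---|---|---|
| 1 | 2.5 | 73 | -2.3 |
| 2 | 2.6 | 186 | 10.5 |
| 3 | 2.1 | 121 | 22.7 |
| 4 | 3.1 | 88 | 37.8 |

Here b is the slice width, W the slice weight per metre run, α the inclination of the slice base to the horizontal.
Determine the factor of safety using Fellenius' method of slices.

FS = 3.73

Ordinary method of slices: FS = Σ[c'·Δl_i + (W_i cosα_i)·tanφ'] / Σ W_i sinα_i, with Δl_i = b_i / cosα_i.
Slice 1: Δl = 2.5/cos(-2.3°) = 2.502 m; N'_1 = 73·cos(-2.3°) = 72.9; c'Δl = 40.28; W sinα = -2.9
Slice 2: Δl = 2.6/cos10.5° = 2.644 m; N'_2 = 186·cos10.5° = 182.9; c'Δl = 42.57; W sinα = 33.9
Slice 3: Δl = 2.1/cos22.7° = 2.276 m; N'_3 = 121·cos22.7° = 111.6; c'Δl = 36.65; W sinα = 46.7
Slice 4: Δl = 3.1/cos37.8° = 3.923 m; N'_4 = 88·cos37.8° = 69.5; c'Δl = 63.16; W sinα = 53.9
Σc'Δl = 182.7 kN/m; ΣN' = 437.0 kN/m; ΣW sinα = 131.6 kN/m
Resisting = 182.7 + 437.0·tan35.2° = 182.7 + 308.3 = 490.9 kN/m
FS = 490.9 / 131.6 = 3.731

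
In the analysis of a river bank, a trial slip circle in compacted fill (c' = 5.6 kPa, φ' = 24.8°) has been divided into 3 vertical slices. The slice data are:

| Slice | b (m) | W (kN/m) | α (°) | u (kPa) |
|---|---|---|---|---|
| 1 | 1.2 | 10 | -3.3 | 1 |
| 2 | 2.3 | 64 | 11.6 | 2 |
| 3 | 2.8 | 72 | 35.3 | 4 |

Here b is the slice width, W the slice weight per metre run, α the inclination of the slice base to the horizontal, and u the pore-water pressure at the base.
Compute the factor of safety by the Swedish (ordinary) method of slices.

FS = 1.68

Ordinary method of slices: FS = Σ[c'·Δl_i + (W_i cosα_i − u_i·Δl_i)·tanφ'] / Σ W_i sinα_i, with Δl_i = b_i / cosα_i.
Slice 1: Δl = 1.2/cos(-3.3°) = 1.202 m; N'_1 = 10·cos(-3.3°) − 1·1.202 = 8.8; c'Δl = 6.73; W sinα = -0.6
Slice 2: Δl = 2.3/cos11.6° = 2.348 m; N'_2 = 64·cos11.6° − 2·2.348 = 58.0; c'Δl = 13.15; W sinα = 12.9
Slice 3: Δl = 2.8/cos35.3° = 3.431 m; N'_3 = 72·cos35.3° − 4·3.431 = 45.0; c'Δl = 19.21; W sinα = 41.6
Σc'Δl = 39.1 kN/m; ΣN' = 111.8 kN/m; ΣW sinα = 53.9 kN/m
Resisting = 39.1 + 111.8·tan24.8° = 39.1 + 51.7 = 90.8 kN/m
FS = 90.8 / 53.9 = 1.684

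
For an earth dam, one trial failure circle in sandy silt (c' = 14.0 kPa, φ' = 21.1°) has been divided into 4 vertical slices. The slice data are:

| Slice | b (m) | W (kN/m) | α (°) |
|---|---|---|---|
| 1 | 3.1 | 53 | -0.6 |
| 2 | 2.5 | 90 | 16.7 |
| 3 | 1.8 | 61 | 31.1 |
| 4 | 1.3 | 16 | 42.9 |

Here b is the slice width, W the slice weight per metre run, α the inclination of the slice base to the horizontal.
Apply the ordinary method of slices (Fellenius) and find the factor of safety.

FS = 3.14

Ordinary method of slices: FS = Σ[c'·Δl_i + (W_i cosα_i)·tanφ'] / Σ W_i sinα_i, with Δl_i = b_i / cosα_i.
Slice 1: Δl = 3.1/cos(-0.6°) = 3.100 m; N'_1 = 53·cos(-0.6°) = 53.0; c'Δl = 43.40; W sinα = -0.6
Slice 2: Δl = 2.5/cos16.7° = 2.610 m; N'_2 = 90·cos16.7° = 86.2; c'Δl = 36.54; W sinα = 25.9
Slice 3: Δl = 1.8/cos31.1° = 2.102 m; N'_3 = 61·cos31.1° = 52.2; c'Δl = 29.43; W sinα = 31.5
Slice 4: Δl = 1.3/cos42.9° = 1.775 m; N'_4 = 16·cos42.9° = 11.7; c'Δl = 24.84; W sinα = 10.9
Σc'Δl = 134.2 kN/m; ΣN' = 203.2 kN/m; ΣW sinα = 67.7 kN/m
Resisting = 134.2 + 203.2·tan21.1° = 134.2 + 78.4 = 212.6 kN/m
FS = 212.6 / 67.7 = 3.140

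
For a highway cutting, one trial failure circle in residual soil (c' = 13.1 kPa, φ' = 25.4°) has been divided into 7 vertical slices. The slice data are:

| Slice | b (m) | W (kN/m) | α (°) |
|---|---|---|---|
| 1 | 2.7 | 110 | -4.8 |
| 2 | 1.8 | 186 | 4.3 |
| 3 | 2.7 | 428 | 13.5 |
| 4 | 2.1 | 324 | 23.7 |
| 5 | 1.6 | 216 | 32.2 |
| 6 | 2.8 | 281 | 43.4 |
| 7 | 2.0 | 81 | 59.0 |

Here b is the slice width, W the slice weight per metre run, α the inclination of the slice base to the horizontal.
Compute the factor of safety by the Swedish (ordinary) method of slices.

FS = 1.52

Ordinary method of slices: FS = Σ[c'·Δl_i + (W_i cosα_i)·tanφ'] / Σ W_i sinα_i, with Δl_i = b_i / cosα_i.
Slice 1: Δl = 2.7/cos(-4.8°) = 2.710 m; N'_1 = 110·cos(-4.8°) = 109.6; c'Δl = 35.49; W sinα = -9.2
Slice 2: Δl = 1.8/cos4.3° = 1.805 m; N'_2 = 186·cos4.3° = 185.5; c'Δl = 23.65; W sinα = 13.9
Slice 3: Δl = 2.7/cos13.5° = 2.777 m; N'_3 = 428·cos13.5° = 416.2; c'Δl = 36.38; W sinα = 99.9
Slice 4: Δl = 2.1/cos23.7° = 2.293 m; N'_4 = 324·cos23.7° = 296.7; c'Δl = 30.04; W sinα = 130.2
Slice 5: Δl = 1.6/cos32.2° = 1.891 m; N'_5 = 216·cos32.2° = 182.8; c'Δl = 24.77; W sinα = 115.1
Slice 6: Δl = 2.8/cos43.4° = 3.854 m; N'_6 = 281·cos43.4° = 204.2; c'Δl = 50.48; W sinα = 193.1
Slice 7: Δl = 2.0/cos59.0° = 3.883 m; N'_7 = 81·cos59.0° = 41.7; c'Δl = 50.87; W sinα = 69.4
Σc'Δl = 251.7 kN/m; ΣN' = 1436.6 kN/m; ΣW sinα = 612.5 kN/m
Resisting = 251.7 + 1436.6·tan25.4° = 251.7 + 682.1 = 933.8 kN/m
FS = 933.8 / 612.5 = 1.525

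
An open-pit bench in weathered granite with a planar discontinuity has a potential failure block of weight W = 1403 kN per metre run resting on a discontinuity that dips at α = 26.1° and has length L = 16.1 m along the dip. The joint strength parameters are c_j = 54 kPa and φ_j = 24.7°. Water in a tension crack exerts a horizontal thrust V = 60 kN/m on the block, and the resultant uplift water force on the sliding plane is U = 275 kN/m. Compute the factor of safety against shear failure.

Resolving the block weight along and normal to the plane and applying the Mohr–Coulomb strength on the joint:
N' = W cosα − U − V sinα = 1403·cos26.1° − 275 − 60·sin26.1° = 958.5 kN/m
Driving force T = W sinα + V cosα = 1403·sin26.1° + 60·cos26.1° = 671.1 kN/m
Resisting force R = c_j·L + N'·tanφ_j = 54·16.1 + 958.5·tan24.7° = 869.4 + 440.9 = 1310.3 kN/m
FS = R / T = 1310.3 / 671.1 = 1.952

FS = 1.95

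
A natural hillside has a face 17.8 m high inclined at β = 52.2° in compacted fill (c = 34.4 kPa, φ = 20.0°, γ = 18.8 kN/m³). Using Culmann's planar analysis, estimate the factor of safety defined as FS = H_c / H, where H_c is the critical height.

H_c = (4c/γ) · sinβ cosφ / [1 − cos(β − φ)]
    = (4·34.4/18.8) · sin52.2°·cos20.0° / [1 − cos32.2°]
    = 7.319 · 0.7425 / 0.1538 = 35.33 m
FS = H_c / H = 35.33 / 17.8 = 1.985

FS = 1.99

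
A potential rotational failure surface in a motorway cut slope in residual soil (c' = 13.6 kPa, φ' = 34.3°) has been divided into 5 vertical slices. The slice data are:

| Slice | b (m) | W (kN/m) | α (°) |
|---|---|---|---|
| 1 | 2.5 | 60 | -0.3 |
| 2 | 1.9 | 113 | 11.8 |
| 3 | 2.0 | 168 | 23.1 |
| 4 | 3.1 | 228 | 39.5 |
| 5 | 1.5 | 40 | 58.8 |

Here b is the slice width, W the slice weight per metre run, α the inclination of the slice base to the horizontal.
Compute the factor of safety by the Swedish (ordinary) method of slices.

Ordinary method of slices: FS = Σ[c'·Δl_i + (W_i cosα_i)·tanφ'] / Σ W_i sinα_i, with Δl_i = b_i / cosα_i.
Slice 1: Δl = 2.5/cos(-0.3°) = 2.500 m; N'_1 = 60·cos(-0.3°) = 60.0; c'Δl = 34.00; W sinα = -0.3
Slice 2: Δl = 1.9/cos11.8° = 1.941 m; N'_2 = 113·cos11.8° = 110.6; c'Δl = 26.40; W sinα = 23.1
Slice 3: Δl = 2.0/cos23.1° = 2.174 m; N'_3 = 168·cos23.1° = 154.5; c'Δl = 29.57; W sinα = 65.9
Slice 4: Δl = 3.1/cos39.5° = 4.017 m; N'_4 = 228·cos39.5° = 175.9; c'Δl = 54.64; W sinα = 145.0
Slice 5: Δl = 1.5/cos58.8° = 2.896 m; N'_5 = 40·cos58.8° = 20.7; c'Δl = 39.38; W sinα = 34.2
Σc'Δl = 184.0 kN/m; ΣN' = 521.8 kN/m; ΣW sinα = 267.9 kN/m
Resisting = 184.0 + 521.8·tan34.3° = 184.0 + 355.9 = 539.9 kN/m
FS = 539.9 / 267.9 = 2.015

FS = 2.02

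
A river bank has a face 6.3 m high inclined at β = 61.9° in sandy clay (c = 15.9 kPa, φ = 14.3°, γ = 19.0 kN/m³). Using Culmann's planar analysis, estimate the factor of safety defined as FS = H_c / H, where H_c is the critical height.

H_c = (4c/γ) · sinβ cosφ / [1 − cos(β − φ)]
    = (4·15.9/19.0) · sin61.9°·cos14.3° / [1 − cos47.6°]
    = 3.347 · 0.8548 / 0.3257 = 8.79 m
FS = H_c / H = 8.79 / 6.3 = 1.394

FS = 1.39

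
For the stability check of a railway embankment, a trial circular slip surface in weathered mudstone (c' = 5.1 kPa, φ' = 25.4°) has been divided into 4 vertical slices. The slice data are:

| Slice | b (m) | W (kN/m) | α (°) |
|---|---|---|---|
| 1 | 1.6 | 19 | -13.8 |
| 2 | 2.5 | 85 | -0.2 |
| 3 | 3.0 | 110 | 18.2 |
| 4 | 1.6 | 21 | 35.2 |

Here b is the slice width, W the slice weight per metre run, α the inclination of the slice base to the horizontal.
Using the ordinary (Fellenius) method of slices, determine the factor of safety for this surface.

FS = 3.70

Ordinary method of slices: FS = Σ[c'·Δl_i + (W_i cosα_i)·tanφ'] / Σ W_i sinα_i, with Δl_i = b_i / cosα_i.
Slice 1: Δl = 1.6/cos(-13.8°) = 1.648 m; N'_1 = 19·cos(-13.8°) = 18.5; c'Δl = 8.40; W sinα = -4.5
Slice 2: Δl = 2.5/cos(-0.2°) = 2.500 m; N'_2 = 85·cos(-0.2°) = 85.0; c'Δl = 12.75; W sinα = -0.3
Slice 3: Δl = 3.0/cos18.2° = 3.158 m; N'_3 = 110·cos18.2° = 104.5; c'Δl = 16.11; W sinα = 34.4
Slice 4: Δl = 1.6/cos35.2° = 1.958 m; N'_4 = 21·cos35.2° = 17.2; c'Δl = 9.99; W sinα = 12.1
Σc'Δl = 47.2 kN/m; ΣN' = 225.1 kN/m; ΣW sinα = 41.6 kN/m
Resisting = 47.2 + 225.1·tan25.4° = 47.2 + 106.9 = 154.1 kN/m
FS = 154.1 / 41.6 = 3.702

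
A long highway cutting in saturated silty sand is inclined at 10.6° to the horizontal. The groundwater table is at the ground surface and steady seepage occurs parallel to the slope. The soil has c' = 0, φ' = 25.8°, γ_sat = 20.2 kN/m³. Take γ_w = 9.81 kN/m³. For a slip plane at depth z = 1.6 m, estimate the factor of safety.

FS = 1.33

With seepage parallel to the slope and the water table at the surface, the effective normal stress on the slip plane uses the buoyant unit weight γ' = γ_sat − γ_w while the driving shear stress uses γ_sat:
FS = [c' + γ' z cos²β tanφ'] / [γ_sat z sinβ cosβ]
(For c' = 0 this reduces to FS = (γ'/γ_sat)·tanφ'/tanβ.)
γ' = 20.2 − 9.81 = 10.39 kN/m³
Numerator = 0.0 + 10.39·1.6·cos²10.6°·tan25.8° = 0.0 + 10.39·1.6·0.9662·0.4834 = 7.764 kPa
Denominator = 20.2·1.6·sin10.6°·cos10.6° = 20.2·1.6·0.1840·0.9829 = 5.844 kPa
FS = 7.764 / 5.844 = 1.329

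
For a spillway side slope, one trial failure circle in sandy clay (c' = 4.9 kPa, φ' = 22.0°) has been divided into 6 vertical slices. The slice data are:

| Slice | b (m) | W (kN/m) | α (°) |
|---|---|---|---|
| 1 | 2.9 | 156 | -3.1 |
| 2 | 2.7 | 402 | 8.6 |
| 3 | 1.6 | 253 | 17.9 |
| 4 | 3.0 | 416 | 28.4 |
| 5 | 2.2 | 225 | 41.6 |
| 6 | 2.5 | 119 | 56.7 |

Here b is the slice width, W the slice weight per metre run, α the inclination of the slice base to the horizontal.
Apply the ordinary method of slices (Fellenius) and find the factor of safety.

FS = 1.13

Ordinary method of slices: FS = Σ[c'·Δl_i + (W_i cosα_i)·tanφ'] / Σ W_i sinα_i, with Δl_i = b_i / cosα_i.
Slice 1: Δl = 2.9/cos(-3.1°) = 2.904 m; N'_1 = 156·cos(-3.1°) = 155.8; c'Δl = 14.23; W sinα = -8.4
Slice 2: Δl = 2.7/cos8.6° = 2.731 m; N'_2 = 402·cos8.6° = 397.5; c'Δl = 13.38; W sinα = 60.1
Slice 3: Δl = 1.6/cos17.9° = 1.681 m; N'_3 = 253·cos17.9° = 240.8; c'Δl = 8.24; W sinα = 77.8
Slice 4: Δl = 3.0/cos28.4° = 3.410 m; N'_4 = 416·cos28.4° = 365.9; c'Δl = 16.71; W sinα = 197.9
Slice 5: Δl = 2.2/cos41.6° = 2.942 m; N'_5 = 225·cos41.6° = 168.3; c'Δl = 14.42; W sinα = 149.4
Slice 6: Δl = 2.5/cos56.7° = 4.554 m; N'_6 = 119·cos56.7° = 65.3; c'Δl = 22.31; W sinα = 99.5
Σc'Δl = 89.3 kN/m; ΣN' = 1393.5 kN/m; ΣW sinα = 576.1 kN/m
Resisting = 89.3 + 1393.5·tan22.0° = 89.3 + 563.0 = 652.3 kN/m
FS = 652.3 / 576.1 = 1.132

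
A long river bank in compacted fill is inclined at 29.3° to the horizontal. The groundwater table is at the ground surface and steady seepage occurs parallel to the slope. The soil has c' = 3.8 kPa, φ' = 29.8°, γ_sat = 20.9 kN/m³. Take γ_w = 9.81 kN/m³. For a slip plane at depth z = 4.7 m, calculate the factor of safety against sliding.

With seepage parallel to the slope and the water table at the surface, the effective normal stress on the slip plane uses the buoyant unit weight γ' = γ_sat − γ_w while the driving shear stress uses γ_sat:
FS = [c' + γ' z cos²β tanφ'] / [γ_sat z sinβ cosβ]
γ' = 20.9 − 9.81 = 11.09 kN/m³
Numerator = 3.8 + 11.09·4.7·cos²29.3°·tan29.8° = 3.8 + 11.09·4.7·0.7605·0.5727 = 26.502 kPa
Denominator = 20.9·4.7·sin29.3°·cos29.3° = 20.9·4.7·0.4894·0.8721 = 41.922 kPa
FS = 26.502 / 41.922 = 0.632

FS = 0.63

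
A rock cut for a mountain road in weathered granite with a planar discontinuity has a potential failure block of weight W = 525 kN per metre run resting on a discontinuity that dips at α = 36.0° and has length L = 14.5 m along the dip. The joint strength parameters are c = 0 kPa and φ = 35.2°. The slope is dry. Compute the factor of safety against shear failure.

Resolving the block weight along and normal to the plane and applying the Mohr–Coulomb strength on the joint:
N' = W cosα = 525·cos36.0° = 424.7 kN/m
Driving force T = W sinα = 525·sin36.0° = 308.6 kN/m
Resisting force R = c·L + N'·tanφ = 0·14.5 + 424.7·tan35.2° = 0.0 + 299.6 = 299.6 kN/m
FS = R / T = 299.6 / 308.6 = 0.971

FS = 0.97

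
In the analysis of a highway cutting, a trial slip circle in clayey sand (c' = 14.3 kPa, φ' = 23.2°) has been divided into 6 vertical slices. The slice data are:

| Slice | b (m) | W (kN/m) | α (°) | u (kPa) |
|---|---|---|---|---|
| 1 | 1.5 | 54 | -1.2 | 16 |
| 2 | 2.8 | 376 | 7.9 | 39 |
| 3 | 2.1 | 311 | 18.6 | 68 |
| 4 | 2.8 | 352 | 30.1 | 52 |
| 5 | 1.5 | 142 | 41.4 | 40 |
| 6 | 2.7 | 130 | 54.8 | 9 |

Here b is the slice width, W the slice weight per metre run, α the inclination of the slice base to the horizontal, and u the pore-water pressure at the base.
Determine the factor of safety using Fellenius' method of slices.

Ordinary method of slices: FS = Σ[c'·Δl_i + (W_i cosα_i − u_i·Δl_i)·tanφ'] / Σ W_i sinα_i, with Δl_i = b_i / cosα_i.
Slice 1: Δl = 1.5/cos(-1.2°) = 1.500 m; N'_1 = 54·cos(-1.2°) − 16·1.500 = 30.0; c'Δl = 21.45; W sinα = -1.1
Slice 2: Δl = 2.8/cos7.9° = 2.827 m; N'_2 = 376·cos7.9° − 39·2.827 = 262.2; c'Δl = 40.42; W sinα = 51.7
Slice 3: Δl = 2.1/cos18.6° = 2.216 m; N'_3 = 311·cos18.6° − 68·2.216 = 144.1; c'Δl = 31.68; W sinα = 99.2
Slice 4: Δl = 2.8/cos30.1° = 3.236 m; N'_4 = 352·cos30.1° − 52·3.236 = 136.2; c'Δl = 46.28; W sinα = 176.5
Slice 5: Δl = 1.5/cos41.4° = 2.000 m; N'_5 = 142·cos41.4° − 40·2.000 = 26.5; c'Δl = 28.60; W sinα = 93.9
Slice 6: Δl = 2.7/cos54.8° = 4.684 m; N'_6 = 130·cos54.8° − 9·4.684 = 32.8; c'Δl = 66.98; W sinα = 106.2
Σc'Δl = 235.4 kN/m; ΣN' = 631.8 kN/m; ΣW sinα = 526.4 kN/m
Resisting = 235.4 + 631.8·tan23.2° = 235.4 + 270.8 = 506.2 kN/m
FS = 506.2 / 526.4 = 0.962

FS = 0.96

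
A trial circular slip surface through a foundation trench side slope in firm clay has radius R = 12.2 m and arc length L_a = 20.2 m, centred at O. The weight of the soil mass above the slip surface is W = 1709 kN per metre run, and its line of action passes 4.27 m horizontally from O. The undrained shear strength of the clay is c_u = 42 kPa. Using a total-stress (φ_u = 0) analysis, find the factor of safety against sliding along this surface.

FS = 1.42

Taking moments about the centre O, the resisting moment is provided by the undrained shear strength acting along the arc:
M_R = c_u·L_a·R = 42·20.20·12.2 = 10350.5 kN·m/m
M_D = W·d = 1709·4.27 = 7297.4 kN·m/m
FS = M_R / M_D = 10350.5 / 7297.4 = 1.418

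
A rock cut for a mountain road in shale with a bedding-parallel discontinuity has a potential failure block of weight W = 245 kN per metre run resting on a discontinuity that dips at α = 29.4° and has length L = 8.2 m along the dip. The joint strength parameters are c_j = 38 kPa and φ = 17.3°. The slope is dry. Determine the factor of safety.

Resolving the block weight along and normal to the plane and applying the Mohr–Coulomb strength on the joint:
N' = W cosα = 245·cos29.4° = 213.4 kN/m
Driving force T = W sinα = 245·sin29.4° = 120.3 kN/m
Resisting force R = c_j·L + N'·tanφ = 38·8.2 + 213.4·tan17.3° = 311.6 + 66.5 = 378.1 kN/m
FS = R / T = 378.1 / 120.3 = 3.144

FS = 3.14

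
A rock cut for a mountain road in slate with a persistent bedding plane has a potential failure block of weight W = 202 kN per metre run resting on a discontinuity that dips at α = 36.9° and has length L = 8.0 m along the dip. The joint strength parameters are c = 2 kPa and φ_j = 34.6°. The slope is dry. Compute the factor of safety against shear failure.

FS = 1.05

Resolving the block weight along and normal to the plane and applying the Mohr–Coulomb strength on the joint:
N' = W cosα = 202·cos36.9° = 161.5 kN/m
Driving force T = W sinα = 202·sin36.9° = 121.3 kN/m
Resisting force R = c·L + N'·tanφ_j = 2·8.0 + 161.5·tan34.6° = 16.0 + 111.4 = 127.4 kN/m
FS = R / T = 127.4 / 121.3 = 1.051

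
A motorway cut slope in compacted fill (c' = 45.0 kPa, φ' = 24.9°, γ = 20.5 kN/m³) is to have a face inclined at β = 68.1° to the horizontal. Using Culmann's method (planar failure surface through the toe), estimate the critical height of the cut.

Culmann's analysis gives the critical failure plane at α_cr = (β + φ')/2 = (68.1 + 24.9)/2 = 46.5°, and the critical height
H_c = (4c'/γ) · sinβ cosφ' / [1 − cos(β − φ')]
    = (4·45.0/20.5) · sin68.1°·cos24.9° / [1 − cos(43.2°)]
    = 8.780 · 0.9278·0.9070 / [1 − 0.7290]
    = 8.780 · 0.8416 / 0.2710
    = 27.26 m

H_c = 27.26 m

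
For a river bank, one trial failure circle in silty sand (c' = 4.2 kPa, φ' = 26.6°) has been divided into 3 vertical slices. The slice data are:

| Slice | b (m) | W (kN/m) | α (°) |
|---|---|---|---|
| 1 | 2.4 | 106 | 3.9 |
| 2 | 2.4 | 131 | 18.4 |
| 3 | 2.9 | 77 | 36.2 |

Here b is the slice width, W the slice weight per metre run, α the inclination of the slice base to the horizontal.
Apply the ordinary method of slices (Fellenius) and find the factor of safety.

Ordinary method of slices: FS = Σ[c'·Δl_i + (W_i cosα_i)·tanφ'] / Σ W_i sinα_i, with Δl_i = b_i / cosα_i.
Slice 1: Δl = 2.4/cos3.9° = 2.406 m; N'_1 = 106·cos3.9° = 105.8; c'Δl = 10.10; W sinα = 7.2
Slice 2: Δl = 2.4/cos18.4° = 2.529 m; N'_2 = 131·cos18.4° = 124.3; c'Δl = 10.62; W sinα = 41.4
Slice 3: Δl = 2.9/cos36.2° = 3.594 m; N'_3 = 77·cos36.2° = 62.1; c'Δl = 15.09; W sinα = 45.5
Σc'Δl = 35.8 kN/m; ΣN' = 292.2 kN/m; ΣW sinα = 94.0 kN/m
Resisting = 35.8 + 292.2·tan26.6° = 35.8 + 146.3 = 182.1 kN/m
FS = 182.1 / 94.0 = 1.937

FS = 1.94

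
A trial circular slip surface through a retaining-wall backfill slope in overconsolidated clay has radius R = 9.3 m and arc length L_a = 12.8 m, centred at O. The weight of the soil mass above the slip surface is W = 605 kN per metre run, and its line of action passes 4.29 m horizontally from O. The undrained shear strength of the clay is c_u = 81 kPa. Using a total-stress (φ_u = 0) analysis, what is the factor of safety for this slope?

Taking moments about the centre O, the resisting moment is provided by the undrained shear strength acting along the arc:
M_R = c_u·L_a·R = 81·12.80·9.3 = 9642.2 kN·m/m
M_D = W·d = 605·4.29 = 2595.4 kN·m/m
FS = M_R / M_D = 9642.2 / 2595.4 = 3.715

FS = 3.72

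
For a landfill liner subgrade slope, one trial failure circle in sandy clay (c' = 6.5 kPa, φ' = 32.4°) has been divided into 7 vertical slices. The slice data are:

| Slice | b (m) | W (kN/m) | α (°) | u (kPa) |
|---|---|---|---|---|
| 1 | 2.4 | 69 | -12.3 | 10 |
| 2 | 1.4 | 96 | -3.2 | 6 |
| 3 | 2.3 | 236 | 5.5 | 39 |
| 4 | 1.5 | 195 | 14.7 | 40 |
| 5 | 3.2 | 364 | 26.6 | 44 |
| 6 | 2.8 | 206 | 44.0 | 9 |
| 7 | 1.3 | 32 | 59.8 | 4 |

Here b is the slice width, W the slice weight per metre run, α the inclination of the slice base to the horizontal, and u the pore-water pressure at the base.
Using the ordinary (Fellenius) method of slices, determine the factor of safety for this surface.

FS = 1.43

Ordinary method of slices: FS = Σ[c'·Δl_i + (W_i cosα_i − u_i·Δl_i)·tanφ'] / Σ W_i sinα_i, with Δl_i = b_i / cosα_i.
Slice 1: Δl = 2.4/cos(-12.3°) = 2.456 m; N'_1 = 69·cos(-12.3°) − 10·2.456 = 42.9; c'Δl = 15.97; W sinα = -14.7
Slice 2: Δl = 1.4/cos(-3.2°) = 1.402 m; N'_2 = 96·cos(-3.2°) − 6·1.402 = 87.4; c'Δl = 9.11; W sinα = -5.4
Slice 3: Δl = 2.3/cos5.5° = 2.311 m; N'_3 = 236·cos5.5° − 39·2.311 = 144.8; c'Δl = 15.02; W sinα = 22.6
Slice 4: Δl = 1.5/cos14.7° = 1.551 m; N'_4 = 195·cos14.7° − 40·1.551 = 126.6; c'Δl = 10.08; W sinα = 49.5
Slice 5: Δl = 3.2/cos26.6° = 3.579 m; N'_5 = 364·cos26.6° − 44·3.579 = 168.0; c'Δl = 23.26; W sinα = 163.0
Slice 6: Δl = 2.8/cos44.0° = 3.892 m; N'_6 = 206·cos44.0° − 9·3.892 = 113.2; c'Δl = 25.30; W sinα = 143.1
Slice 7: Δl = 1.3/cos59.8° = 2.584 m; N'_7 = 32·cos59.8° − 4·2.584 = 5.8; c'Δl = 16.80; W sinα = 27.7
Σc'Δl = 115.5 kN/m; ΣN' = 688.6 kN/m; ΣW sinα = 385.8 kN/m
Resisting = 115.5 + 688.6·tan32.4° = 115.5 + 437.0 = 552.5 kN/m
FS = 552.5 / 385.8 = 1.432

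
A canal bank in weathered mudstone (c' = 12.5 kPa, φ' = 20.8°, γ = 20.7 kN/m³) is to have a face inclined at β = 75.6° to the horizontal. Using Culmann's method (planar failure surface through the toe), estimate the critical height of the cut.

Culmann's analysis gives the critical failure plane at α_cr = (β + φ')/2 = (75.6 + 20.8)/2 = 48.2°, and the critical height
H_c = (4c'/γ) · sinβ cosφ' / [1 − cos(β − φ')]
    = (4·12.5/20.7) · sin75.6°·cos20.8° / [1 − cos(54.8°)]
    = 2.415 · 0.9686·0.9348 / [1 − 0.5764]
    = 2.415 · 0.9055 / 0.4236
    = 5.16 m

H_c = 5.16 m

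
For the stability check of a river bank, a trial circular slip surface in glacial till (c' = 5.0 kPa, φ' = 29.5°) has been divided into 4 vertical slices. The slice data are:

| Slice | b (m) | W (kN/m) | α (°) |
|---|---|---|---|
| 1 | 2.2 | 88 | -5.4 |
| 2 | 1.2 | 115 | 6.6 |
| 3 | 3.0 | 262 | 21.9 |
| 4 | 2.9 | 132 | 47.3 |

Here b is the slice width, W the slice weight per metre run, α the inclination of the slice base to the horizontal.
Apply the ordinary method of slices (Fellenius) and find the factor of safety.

Ordinary method of slices: FS = Σ[c'·Δl_i + (W_i cosα_i)·tanφ'] / Σ W_i sinα_i, with Δl_i = b_i / cosα_i.
Slice 1: Δl = 2.2/cos(-5.4°) = 2.210 m; N'_1 = 88·cos(-5.4°) = 87.6; c'Δl = 11.05; W sinα = -8.3
Slice 2: Δl = 1.2/cos6.6° = 1.208 m; N'_2 = 115·cos6.6° = 114.2; c'Δl = 6.04; W sinα = 13.2
Slice 3: Δl = 3.0/cos21.9° = 3.233 m; N'_3 = 262·cos21.9° = 243.1; c'Δl = 16.17; W sinα = 97.7
Slice 4: Δl = 2.9/cos47.3° = 4.276 m; N'_4 = 132·cos47.3° = 89.5; c'Δl = 21.38; W sinα = 97.0
Σc'Δl = 54.6 kN/m; ΣN' = 534.5 kN/m; ΣW sinα = 199.7 kN/m
Resisting = 54.6 + 534.5·tan29.5° = 54.6 + 302.4 = 357.0 kN/m
FS = 357.0 / 199.7 = 1.788

FS = 1.79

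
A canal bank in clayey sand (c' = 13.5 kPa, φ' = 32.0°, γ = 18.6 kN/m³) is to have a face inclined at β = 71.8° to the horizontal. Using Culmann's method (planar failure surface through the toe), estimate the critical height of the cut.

Culmann's analysis gives the critical failure plane at α_cr = (β + φ')/2 = (71.8 + 32.0)/2 = 51.9°, and the critical height
H_c = (4c'/γ) · sinβ cosφ' / [1 − cos(β − φ')]
    = (4·13.5/18.6) · sin71.8°·cos32.0° / [1 − cos(39.8°)]
    = 2.903 · 0.9500·0.8480 / [1 − 0.7683]
    = 2.903 · 0.8056 / 0.2317
    = 10.09 m

H_c = 10.09 m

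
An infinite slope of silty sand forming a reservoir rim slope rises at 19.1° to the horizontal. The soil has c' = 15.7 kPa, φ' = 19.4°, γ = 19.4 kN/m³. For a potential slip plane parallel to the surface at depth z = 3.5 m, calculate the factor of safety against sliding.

FS = 1.76

For an infinite slope with a slip plane parallel to the surface (no pore pressure): FS = [c' + γz cos²β tanφ'] / [γz sinβ cosβ].
γz = 19.4·3.5 = 67.90 kN/m²
Numerator = 15.7 + 67.90·cos²19.1°·tan19.4° = 15.7 + 67.90·0.8929·0.3522 = 37.051 kPa
Denominator = 67.90·sin19.1°·cos19.1° = 67.90·0.3272·0.9449 = 20.995 kPa
FS = 37.051 / 20.995 = 1.765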